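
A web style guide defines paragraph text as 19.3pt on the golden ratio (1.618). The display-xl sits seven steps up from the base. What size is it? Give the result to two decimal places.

19.3 × 1.618⁷ = 19.3 × 29.03017 ≈ 560.28

560.28pt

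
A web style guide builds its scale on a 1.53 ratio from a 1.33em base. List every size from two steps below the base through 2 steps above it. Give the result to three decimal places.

Step -2: 1.33 ÷ 1.53² = 0.568
Step -1: 1.33 ÷ 1.53 = 0.869
Step 0: 1.33em
Step 1: 1.33 × 1.53 = 2.035
Step 2: 1.33 × 1.53² = 3.113

0.568em, 0.869em, 1.330em, 2.035em, 3.113em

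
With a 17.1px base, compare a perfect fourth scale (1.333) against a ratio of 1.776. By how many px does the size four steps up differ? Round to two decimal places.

Perfect fourth: 17.1 × 1.333⁴ = 53.9904px
At 1.776: 17.1 × 1.776⁴ = 170.1249px
Difference: 170.1249 − 53.9904 = 116.1345px

116.13px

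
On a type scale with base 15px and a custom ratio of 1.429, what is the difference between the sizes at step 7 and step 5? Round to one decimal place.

Step 5: 15.0 × 1.429⁵ = 89.382px
Step 7: 15.0 × 1.429⁷ = 182.523px
Difference: 182.523 − 89.382 = 93.141px

93.1px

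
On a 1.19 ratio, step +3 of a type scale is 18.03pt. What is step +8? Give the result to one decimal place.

Moving from step +3 to step +8 is 5 steps up, so multiply by r⁵.
18.03 × 1.19⁵ = 18.03 × 2.38635 ≈ 43.026

43.0pt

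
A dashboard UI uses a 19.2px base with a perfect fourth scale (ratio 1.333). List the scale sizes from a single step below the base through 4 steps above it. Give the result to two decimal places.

14.40px, 19.20px, 25.59px, 34.12px, 45.48px, 60.62px

Step -1: 19.2 ÷ 1.333 = 14.40
Step 0: 19.2px
Step 1: 19.2 × 1.333 = 25.59
Step 2: 19.2 × 1.333² = 34.12
Step 3: 19.2 × 1.333³ = 45.48
Step 4: 19.2 × 1.333⁴ = 60.62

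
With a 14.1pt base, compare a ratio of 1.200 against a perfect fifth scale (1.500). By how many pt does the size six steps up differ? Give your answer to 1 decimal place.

At 1.200: 14.1 × 1.200⁶ = 42.102pt
Perfect fifth: 14.1 × 1.500⁶ = 160.608pt
Difference: 160.608 − 42.102 = 118.506pt

118.5pt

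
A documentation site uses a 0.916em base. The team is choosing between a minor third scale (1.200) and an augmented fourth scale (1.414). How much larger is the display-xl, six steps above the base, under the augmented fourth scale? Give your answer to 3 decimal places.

4.586em

Minor third: 0.916 × 1.200⁶ = 2.73516em
Augmented fourth: 0.916 × 1.414⁶ = 7.32136em
Difference: 7.32136 − 2.73516 = 4.58620em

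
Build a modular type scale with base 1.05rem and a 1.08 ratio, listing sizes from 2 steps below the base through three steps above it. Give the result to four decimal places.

0.9002rem, 0.9722rem, 1.0500rem, 1.1340rem, 1.2247rem, 1.3227rem

Step -2: 1.05 ÷ 1.08² = 0.9002
Step -1: 1.05 ÷ 1.08 = 0.9722
Step 0: 1.05rem
Step 1: 1.05 × 1.08 = 1.1340
Step 2: 1.05 × 1.08² = 1.2247
Step 3: 1.05 × 1.08³ = 1.3227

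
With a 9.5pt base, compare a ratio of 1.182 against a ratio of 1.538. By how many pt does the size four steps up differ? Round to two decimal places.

At 1.182: 9.5 × 1.182⁴ = 18.5436pt
At 1.538: 9.5 × 1.538⁴ = 53.1556pt
Difference: 53.1556 − 18.5436 = 34.6120pt

34.61pt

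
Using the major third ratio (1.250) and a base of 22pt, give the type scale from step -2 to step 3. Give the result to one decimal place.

Step -2: 22.0 ÷ 1.250² = 14.1
Step -1: 22.0 ÷ 1.250 = 17.6
Step 0: 22pt
Step 1: 22.0 × 1.250 = 27.5
Step 2: 22.0 × 1.250² = 34.4
Step 3: 22.0 × 1.250³ = 43.0

14.1pt, 17.6pt, 22.0pt, 27.5pt, 34.4pt, 43.0pt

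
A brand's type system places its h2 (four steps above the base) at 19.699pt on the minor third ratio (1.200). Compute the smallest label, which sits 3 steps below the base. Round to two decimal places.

19.699 ÷ 1.200⁷ = 19.699 ÷ 3.58318 ≈ 5.498

5.50pt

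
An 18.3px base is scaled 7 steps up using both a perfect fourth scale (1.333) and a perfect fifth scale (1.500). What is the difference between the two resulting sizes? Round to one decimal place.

175.8px

Perfect fourth: 18.3 × 1.333⁷ = 136.855px
Perfect fifth: 18.3 × 1.500⁷ = 312.673px
Difference: 312.673 − 136.855 = 175.818px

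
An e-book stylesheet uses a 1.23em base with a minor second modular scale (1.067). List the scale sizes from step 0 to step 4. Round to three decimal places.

1.230em, 1.312em, 1.400em, 1.494em, 1.594em

Step 0: 1.23em
Step 1: 1.23 × 1.067 = 1.312
Step 2: 1.23 × 1.067² = 1.400
Step 3: 1.23 × 1.067³ = 1.494
Step 4: 1.23 × 1.067⁴ = 1.594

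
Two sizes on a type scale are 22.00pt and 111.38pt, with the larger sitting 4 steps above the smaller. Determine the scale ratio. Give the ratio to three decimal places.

r⁴ = 111.38 / 22.00, so r = (111.38/22.00)^(1/4).
r = 5.0627^(1/4) ≈ 1.5000

1.500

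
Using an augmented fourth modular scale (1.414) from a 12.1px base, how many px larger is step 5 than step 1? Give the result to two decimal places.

51.29px

Step 1: 12.1 × 1.414 = 17.1094px
Step 5: 12.1 × 1.414⁵ = 68.3963px
Difference: 68.3963 − 17.1094 = 51.2869px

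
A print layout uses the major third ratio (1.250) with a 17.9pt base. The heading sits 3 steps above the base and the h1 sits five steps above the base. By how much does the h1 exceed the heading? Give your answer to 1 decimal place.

Step 3: 17.9 × 1.250³ = 34.961pt
Step 5: 17.9 × 1.250⁵ = 54.626pt
Difference: 54.626 − 34.961 = 19.665pt

19.7pt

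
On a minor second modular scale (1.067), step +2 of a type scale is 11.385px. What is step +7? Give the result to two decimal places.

15.75px

The gap is 7 − (2) = 5 steps, so the factor is 1.067^5.
11.385 × 1.067⁵ = 11.385 × 1.38300 ≈ 15.745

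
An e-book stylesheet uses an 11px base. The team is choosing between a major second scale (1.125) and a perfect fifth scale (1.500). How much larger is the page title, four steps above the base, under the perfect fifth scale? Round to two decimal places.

Major second: 11.0 × 1.125⁴ = 17.6199px
Perfect fifth: 11.0 × 1.500⁴ = 55.6875px
Difference: 55.6875 − 17.6199 = 38.0676px

38.07px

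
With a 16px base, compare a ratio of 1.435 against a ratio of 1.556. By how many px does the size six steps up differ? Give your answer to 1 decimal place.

At 1.435: 16.0 × 1.435⁶ = 139.711px
At 1.556: 16.0 × 1.556⁶ = 227.079px
Difference: 227.079 − 139.711 = 87.368px

87.4px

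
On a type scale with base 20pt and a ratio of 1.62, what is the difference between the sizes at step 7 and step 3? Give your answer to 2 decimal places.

500.62pt

Step 3: 20.0 × 1.62³ = 85.0306pt
Step 7: 20.0 × 1.62⁷ = 585.6459pt
Difference: 585.6459 − 85.0306 = 500.6153pt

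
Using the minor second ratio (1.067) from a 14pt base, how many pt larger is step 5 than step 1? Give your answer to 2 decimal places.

Step 1: 14.0 × 1.067 = 14.9380pt
Step 5: 14.0 × 1.067⁵ = 19.3620pt
Difference: 19.3620 − 14.9380 = 4.4240pt

4.42pt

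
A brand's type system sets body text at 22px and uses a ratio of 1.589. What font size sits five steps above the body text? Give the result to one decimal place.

222.9px

Each step on a modular scale multiplies by the ratio, so the size n steps from the base is base × ratioⁿ.
22.0 × 1.589⁵ = 22.0 × 10.13023 ≈ 222.87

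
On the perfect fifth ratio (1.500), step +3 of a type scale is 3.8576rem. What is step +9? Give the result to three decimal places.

3.8576 × 1.500⁶ = 3.8576 × 11.39062 ≈ 43.940

43.940rem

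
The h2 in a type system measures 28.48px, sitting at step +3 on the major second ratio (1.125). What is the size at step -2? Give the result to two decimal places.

The gap is -2 − (3) = -5 steps, so the factor is 1.125^-5.
28.48 ÷ 1.125⁵ = 28.48 ÷ 1.80203 ≈ 15.804

15.80px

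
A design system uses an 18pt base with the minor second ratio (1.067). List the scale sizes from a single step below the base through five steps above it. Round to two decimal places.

16.87pt, 18.00pt, 19.21pt, 20.49pt, 21.87pt, 23.33pt, 24.89pt

Step -1: 18.0 ÷ 1.067 = 16.87
Step 0: 18pt
Step 1: 18.0 × 1.067 = 19.21
Step 2: 18.0 × 1.067² = 20.49
Step 3: 18.0 × 1.067³ = 21.87
Step 4: 18.0 × 1.067⁴ = 23.33
Step 5: 18.0 × 1.067⁵ = 24.89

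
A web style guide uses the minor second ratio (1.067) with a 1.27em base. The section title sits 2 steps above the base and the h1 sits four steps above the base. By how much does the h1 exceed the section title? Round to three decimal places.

Step 2: 1.27 × 1.067² = 1.44588em
Step 4: 1.27 × 1.067⁴ = 1.64612em
Difference: 1.64612 − 1.44588 = 0.20024em

0.200em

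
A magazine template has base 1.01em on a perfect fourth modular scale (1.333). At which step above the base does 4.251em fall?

1.333ⁿ = 4.251 / 1.01 = 4.2089
n = ln(4.2089) / ln(1.333) = 1.4372 / 0.2874 ≈ 5.00

5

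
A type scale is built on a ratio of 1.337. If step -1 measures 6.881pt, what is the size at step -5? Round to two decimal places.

Moving from step -1 to step -5 is 4 steps down, so divide by r⁴.
6.881 ÷ 1.337⁴ = 6.881 ÷ 3.19540 ≈ 2.153

2.15pt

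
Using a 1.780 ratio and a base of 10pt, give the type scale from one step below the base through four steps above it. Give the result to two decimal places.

5.62pt, 10.00pt, 17.80pt, 31.68pt, 56.40pt, 100.39pt

Step -1: 10.0 ÷ 1.780 = 5.62
Step 0: 10pt
Step 1: 10.0 × 1.780 = 17.80
Step 2: 10.0 × 1.780² = 31.68
Step 3: 10.0 × 1.780³ = 56.40
Step 4: 10.0 × 1.780⁴ = 100.39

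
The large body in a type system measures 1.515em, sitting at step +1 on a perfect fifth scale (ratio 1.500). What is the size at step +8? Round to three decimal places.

1.515 × 1.500⁷ = 1.515 × 17.08594 ≈ 25.885

25.885em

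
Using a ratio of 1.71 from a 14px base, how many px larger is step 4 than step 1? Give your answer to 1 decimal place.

95.8px

Step 1: 14.0 × 1.71 = 23.940px
Step 4: 14.0 × 1.71⁴ = 119.705px
Difference: 119.705 − 23.940 = 95.765px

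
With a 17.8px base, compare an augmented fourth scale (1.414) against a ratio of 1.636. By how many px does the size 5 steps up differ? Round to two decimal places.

107.99px

Augmented fourth: 17.8 × 1.414⁵ = 100.6160px
At 1.636: 17.8 × 1.636⁵ = 208.6107px
Difference: 208.6107 − 100.6160 = 107.9947px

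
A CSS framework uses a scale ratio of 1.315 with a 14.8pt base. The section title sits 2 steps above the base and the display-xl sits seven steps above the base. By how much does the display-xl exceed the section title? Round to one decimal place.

75.0pt

Step 2: 14.8 × 1.315² = 25.593pt
Step 7: 14.8 × 1.315⁷ = 100.633pt
Difference: 100.633 − 25.593 = 75.040pt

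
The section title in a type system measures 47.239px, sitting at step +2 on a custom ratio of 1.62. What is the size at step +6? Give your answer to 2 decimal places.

325.36px

The gap is 6 − (2) = 4 steps, so the factor is 1.62^4.
47.239 × 1.62⁴ = 47.239 × 6.88748 ≈ 325.357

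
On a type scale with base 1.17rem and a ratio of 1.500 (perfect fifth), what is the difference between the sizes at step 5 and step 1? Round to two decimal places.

Step 1: 1.17 × 1.500 = 1.7550rem
Step 5: 1.17 × 1.500⁵ = 8.8847rem
Difference: 8.8847 − 1.7550 = 7.1297rem

7.13rem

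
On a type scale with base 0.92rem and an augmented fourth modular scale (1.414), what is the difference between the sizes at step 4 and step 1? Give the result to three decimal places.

2.377rem

Step 1: 0.92 × 1.414 = 1.30088rem
Step 4: 0.92 × 1.414⁴ = 3.67778rem
Difference: 3.67778 − 1.30088 = 2.37690rem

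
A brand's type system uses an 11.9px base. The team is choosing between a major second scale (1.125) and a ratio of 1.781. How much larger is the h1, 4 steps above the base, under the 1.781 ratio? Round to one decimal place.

Major second: 11.9 × 1.125⁴ = 19.061px
At 1.781: 11.9 × 1.781⁴ = 119.730px
Difference: 119.730 − 19.061 = 100.669px

100.7px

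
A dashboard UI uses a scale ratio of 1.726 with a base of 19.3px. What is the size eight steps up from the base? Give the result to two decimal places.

19.3 × 1.726⁸ = 19.3 × 78.76374 ≈ 1520.14

1520.14px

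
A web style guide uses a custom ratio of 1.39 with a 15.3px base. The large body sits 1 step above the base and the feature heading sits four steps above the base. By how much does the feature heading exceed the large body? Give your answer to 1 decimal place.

Step 1: 15.3 × 1.39 = 21.267px
Step 4: 15.3 × 1.39⁴ = 57.115px
Difference: 57.115 − 21.267 = 35.848px

35.8px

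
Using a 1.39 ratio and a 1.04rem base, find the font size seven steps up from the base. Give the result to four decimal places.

Every step multiplies by the scale ratio.
1.04 × 1.39⁷ = 1.04 × 10.02544 ≈ 10.4265

10.4265rem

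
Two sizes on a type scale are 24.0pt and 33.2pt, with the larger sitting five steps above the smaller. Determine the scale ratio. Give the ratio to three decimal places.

r⁵ = 33.2 / 24.0, so r = (33.2/24.0)^(1/5).
r = 1.3833^(1/5) ≈ 1.0671

1.067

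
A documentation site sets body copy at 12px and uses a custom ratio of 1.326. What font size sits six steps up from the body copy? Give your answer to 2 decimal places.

12.0 × 1.326⁶ = 12.0 × 5.43577 ≈ 65.23

65.23px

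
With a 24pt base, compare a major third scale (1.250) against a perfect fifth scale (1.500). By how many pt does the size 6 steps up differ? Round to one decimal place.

Major third: 24.0 × 1.250⁶ = 91.553pt
Perfect fifth: 24.0 × 1.500⁶ = 273.375pt
Difference: 273.375 − 91.553 = 181.822pt

181.8pt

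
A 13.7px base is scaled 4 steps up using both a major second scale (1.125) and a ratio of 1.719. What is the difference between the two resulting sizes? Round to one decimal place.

97.7px

Major second: 13.7 × 1.125⁴ = 21.945px
At 1.719: 13.7 × 1.719⁴ = 119.626px
Difference: 119.626 − 21.945 = 97.681px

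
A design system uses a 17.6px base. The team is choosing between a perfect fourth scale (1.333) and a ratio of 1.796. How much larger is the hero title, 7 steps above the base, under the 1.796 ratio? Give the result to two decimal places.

Perfect fourth: 17.6 × 1.333⁷ = 131.6206px
At 1.796: 17.6 × 1.796⁷ = 1060.8574px
Difference: 1060.8574 − 131.6206 = 929.2368px

929.24px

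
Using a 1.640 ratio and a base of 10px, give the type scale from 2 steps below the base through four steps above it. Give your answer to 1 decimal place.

Step -2: 10.0 ÷ 1.640² = 3.7
Step -1: 10.0 ÷ 1.640 = 6.1
Step 0: 10px
Step 1: 10.0 × 1.640 = 16.4
Step 2: 10.0 × 1.640² = 26.9
Step 3: 10.0 × 1.640³ = 44.1
Step 4: 10.0 × 1.640⁴ = 72.3

3.7px, 6.1px, 10.0px, 16.4px, 26.9px, 44.1px, 72.3px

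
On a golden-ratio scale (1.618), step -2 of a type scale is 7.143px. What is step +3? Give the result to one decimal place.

The gap is 3 − (-2) = 5 steps, so the factor is 1.618^5.
7.143 × 1.618⁵ = 7.143 × 11.08901 ≈ 79.209

79.2px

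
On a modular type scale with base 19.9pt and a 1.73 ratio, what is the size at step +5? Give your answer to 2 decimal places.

Every step multiplies by the scale ratio.
19.9 × 1.73⁵ = 19.9 × 15.49639 ≈ 308.38

308.38pt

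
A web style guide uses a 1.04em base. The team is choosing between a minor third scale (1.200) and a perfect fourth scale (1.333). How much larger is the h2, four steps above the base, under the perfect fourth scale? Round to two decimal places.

Minor third: 1.04 × 1.200⁴ = 2.1565em
Perfect fourth: 1.04 × 1.333⁴ = 3.2836em
Difference: 3.2836 − 2.1565 = 1.1271em

1.13em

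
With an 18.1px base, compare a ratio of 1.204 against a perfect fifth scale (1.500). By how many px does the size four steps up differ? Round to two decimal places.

At 1.204: 18.1 × 1.204⁴ = 38.0351px
Perfect fifth: 18.1 × 1.500⁴ = 91.6313px
Difference: 91.6313 − 38.0351 = 53.5962px

53.60px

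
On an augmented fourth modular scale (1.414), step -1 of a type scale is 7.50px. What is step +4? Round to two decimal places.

Moving from step -1 to step +4 is 5 steps up, so multiply by r⁵.
7.50 × 1.414⁵ = 7.50 × 5.65258 ≈ 42.394

42.39px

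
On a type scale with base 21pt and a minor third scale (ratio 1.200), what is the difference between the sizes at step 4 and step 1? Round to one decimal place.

Step 1: 21.0 × 1.200 = 25.200pt
Step 4: 21.0 × 1.200⁴ = 43.546pt
Difference: 43.546 − 25.200 = 18.346pt

18.3pt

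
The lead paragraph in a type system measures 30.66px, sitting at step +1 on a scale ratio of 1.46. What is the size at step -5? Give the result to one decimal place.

3.2px

Moving from step +1 to step -5 is 6 steps down, so divide by r⁶.
30.66 ÷ 1.46⁶ = 30.66 ÷ 9.68539 ≈ 3.166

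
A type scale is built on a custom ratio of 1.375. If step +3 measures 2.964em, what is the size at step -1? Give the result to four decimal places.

0.8292em

2.964 ÷ 1.375⁴ = 2.964 ÷ 3.57446 ≈ 0.8292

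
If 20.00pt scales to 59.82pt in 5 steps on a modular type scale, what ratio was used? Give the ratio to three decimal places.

1.245

The ratio satisfies 20.00 × r⁵ = 59.82, so r = (59.82 / 20.00)^(1/5).
r = 2.9910^(1/5) ≈ 1.2450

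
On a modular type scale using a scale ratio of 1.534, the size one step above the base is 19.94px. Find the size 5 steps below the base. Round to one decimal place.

1.5px

19.94 ÷ 1.534⁶ = 19.94 ÷ 13.03023 ≈ 1.530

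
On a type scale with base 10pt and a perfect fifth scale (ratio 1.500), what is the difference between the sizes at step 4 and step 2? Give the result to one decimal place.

28.1pt

Step 2: 10.0 × 1.500² = 22.500pt
Step 4: 10.0 × 1.500⁴ = 50.625pt
Difference: 50.625 − 22.500 = 28.125pt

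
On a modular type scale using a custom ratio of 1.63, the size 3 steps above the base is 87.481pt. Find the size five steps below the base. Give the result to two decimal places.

1.76pt

Moving from step +3 to step -5 is 8 steps down, so divide by r⁸.
87.481 ÷ 1.63⁸ = 87.481 ÷ 49.83114 ≈ 1.756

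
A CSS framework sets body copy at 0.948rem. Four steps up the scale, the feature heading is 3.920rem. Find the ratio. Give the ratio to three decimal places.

1.426

r⁴ = 3.920 / 0.948, so r = (3.920/0.948)^(1/4).
r = 4.1350^(1/4) ≈ 1.4260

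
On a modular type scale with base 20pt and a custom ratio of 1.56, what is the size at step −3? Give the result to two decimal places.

20.0 ÷ 1.56³ = 20.0 ÷ 3.79642 ≈ 5.27

5.27pt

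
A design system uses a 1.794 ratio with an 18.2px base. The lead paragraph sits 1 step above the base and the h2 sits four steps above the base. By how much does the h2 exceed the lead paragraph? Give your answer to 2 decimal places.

Step 1: 18.2 × 1.794 = 32.6508px
Step 4: 18.2 × 1.794⁴ = 188.5216px
Difference: 188.5216 − 32.6508 = 155.8708px

155.87px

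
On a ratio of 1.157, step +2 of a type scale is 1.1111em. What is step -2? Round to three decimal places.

Moving from step +2 to step -2 is 4 steps down, so divide by r⁴.
1.1111 ÷ 1.157⁴ = 1.1111 ÷ 1.79198 ≈ 0.620

0.620em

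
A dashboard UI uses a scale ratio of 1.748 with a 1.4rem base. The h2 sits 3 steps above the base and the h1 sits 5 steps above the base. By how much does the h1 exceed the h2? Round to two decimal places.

Step 3: 1.4 × 1.748³ = 7.4774rem
Step 5: 1.4 × 1.748⁵ = 22.8473rem
Difference: 22.8473 − 7.4774 = 15.3699rem

15.37rem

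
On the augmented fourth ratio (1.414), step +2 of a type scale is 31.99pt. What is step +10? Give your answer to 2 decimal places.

31.99 × 1.414⁸ = 31.99 × 15.98068 ≈ 511.222

511.22pt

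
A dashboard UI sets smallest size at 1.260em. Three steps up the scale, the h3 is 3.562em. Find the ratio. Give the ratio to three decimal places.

The ratio satisfies 1.260 × r³ = 3.562, so r = (3.562 / 1.260)^(1/3).
r = 2.8270^(1/3) ≈ 1.4140

1.414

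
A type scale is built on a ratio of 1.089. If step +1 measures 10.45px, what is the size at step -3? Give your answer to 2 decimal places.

10.45 ÷ 1.089⁴ = 10.45 ÷ 1.40641 ≈ 7.430

7.43px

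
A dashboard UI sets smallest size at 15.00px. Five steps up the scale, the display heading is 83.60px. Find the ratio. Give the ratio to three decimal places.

1.410

The ratio satisfies 15.00 × r⁵ = 83.60, so r = (83.60 / 15.00)^(1/5).
r = 5.5733^(1/5) ≈ 1.4100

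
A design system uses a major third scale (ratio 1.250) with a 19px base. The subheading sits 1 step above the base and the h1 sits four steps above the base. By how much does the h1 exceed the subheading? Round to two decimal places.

22.64px

Step 1: 19.0 × 1.250 = 23.7500px
Step 4: 19.0 × 1.250⁴ = 46.3867px
Difference: 46.3867 − 23.7500 = 22.6367px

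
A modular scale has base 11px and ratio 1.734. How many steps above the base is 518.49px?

1.734ⁿ = 518.49 / 11 = 47.1355
n = ln(47.1355) / ln(1.734) = 3.8530 / 0.5504 ≈ 7.00

7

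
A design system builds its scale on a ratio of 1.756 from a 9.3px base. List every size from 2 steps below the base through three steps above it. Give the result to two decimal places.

3.02px, 5.30px, 9.30px, 16.33px, 28.68px, 50.36px

Step -2: 9.3 ÷ 1.756² = 3.02
Step -1: 9.3 ÷ 1.756 = 5.30
Step 0: 9.3px
Step 1: 9.3 × 1.756 = 16.33
Step 2: 9.3 × 1.756² = 28.68
Step 3: 9.3 × 1.756³ = 50.36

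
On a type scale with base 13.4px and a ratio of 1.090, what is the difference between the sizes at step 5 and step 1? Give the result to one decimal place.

6.0px

Step 1: 13.4 × 1.090 = 14.606px
Step 5: 13.4 × 1.090⁵ = 20.618px
Difference: 20.618 − 14.606 = 6.012px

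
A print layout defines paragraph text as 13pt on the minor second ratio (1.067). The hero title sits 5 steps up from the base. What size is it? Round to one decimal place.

Every step multiplies by the scale ratio.
13.0 × 1.067⁵ = 13.0 × 1.38300 ≈ 17.98

18.0pt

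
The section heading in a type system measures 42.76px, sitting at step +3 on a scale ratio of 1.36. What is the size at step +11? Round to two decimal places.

42.76 × 1.36⁸ = 42.76 × 11.70338 ≈ 500.436

500.44px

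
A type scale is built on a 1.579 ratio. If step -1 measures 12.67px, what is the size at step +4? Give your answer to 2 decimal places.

124.36px

12.67 × 1.579⁵ = 12.67 × 9.81546 ≈ 124.362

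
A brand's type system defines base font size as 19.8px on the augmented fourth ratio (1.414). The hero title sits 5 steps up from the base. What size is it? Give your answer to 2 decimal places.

19.8 × 1.414⁵ = 19.8 × 5.65258 ≈ 111.92

111.92px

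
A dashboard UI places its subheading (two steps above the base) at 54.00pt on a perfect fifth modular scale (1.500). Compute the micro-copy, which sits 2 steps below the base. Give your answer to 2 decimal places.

10.67pt

Moving from step +2 to step -2 is 4 steps down, so divide by r⁴.
54.00 ÷ 1.500⁴ = 54.00 ÷ 5.06250 ≈ 10.667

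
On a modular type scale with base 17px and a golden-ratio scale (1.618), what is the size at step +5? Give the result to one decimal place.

188.5px

Each step on a modular scale multiplies by the ratio, so the size n steps from the base is base × ratioⁿ.
17.0 × 1.618⁵ = 17.0 × 11.08901 ≈ 188.51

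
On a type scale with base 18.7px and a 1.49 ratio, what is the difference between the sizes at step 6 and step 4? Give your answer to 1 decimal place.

112.5px

Step 4: 18.7 × 1.49⁴ = 92.169px
Step 6: 18.7 × 1.49⁶ = 204.625px
Difference: 204.625 − 92.169 = 112.456px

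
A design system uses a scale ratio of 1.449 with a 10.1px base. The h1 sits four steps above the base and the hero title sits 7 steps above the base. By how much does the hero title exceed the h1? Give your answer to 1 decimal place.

90.9px

Step 4: 10.1 × 1.449⁴ = 44.524px
Step 7: 10.1 × 1.449⁷ = 135.457px
Difference: 135.457 − 44.524 = 90.933px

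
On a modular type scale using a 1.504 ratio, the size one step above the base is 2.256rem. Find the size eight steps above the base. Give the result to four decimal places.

2.256 × 1.504⁷ = 2.256 × 17.40744 ≈ 39.2712

39.2712rem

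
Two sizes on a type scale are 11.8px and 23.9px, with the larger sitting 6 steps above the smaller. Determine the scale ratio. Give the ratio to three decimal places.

The ratio satisfies 11.8 × r⁶ = 23.9, so r = (23.9 / 11.8)^(1/6).
r = 2.0254^(1/6) ≈ 1.1248

1.125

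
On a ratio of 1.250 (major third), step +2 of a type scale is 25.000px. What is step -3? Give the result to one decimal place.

Moving from step +2 to step -3 is 5 steps down, so divide by r⁵.
25.000 ÷ 1.250⁵ = 25.000 ÷ 3.05176 ≈ 8.192

8.2px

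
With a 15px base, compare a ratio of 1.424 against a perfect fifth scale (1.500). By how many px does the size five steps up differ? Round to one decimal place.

26.1px

At 1.424: 15.0 × 1.424⁵ = 87.830px
Perfect fifth: 15.0 × 1.500⁵ = 113.906px
Difference: 113.906 − 87.830 = 26.076px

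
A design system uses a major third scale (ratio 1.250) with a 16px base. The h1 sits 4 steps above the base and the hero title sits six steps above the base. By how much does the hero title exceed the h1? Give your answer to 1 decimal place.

Step 4: 16.0 × 1.250⁴ = 39.062px
Step 6: 16.0 × 1.250⁶ = 61.035px
Difference: 61.035 − 39.062 = 21.973px

22.0px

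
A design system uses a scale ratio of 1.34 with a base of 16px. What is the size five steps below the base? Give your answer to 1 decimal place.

3.7px

16.0 ÷ 1.34⁵ = 16.0 ÷ 4.32040 ≈ 3.70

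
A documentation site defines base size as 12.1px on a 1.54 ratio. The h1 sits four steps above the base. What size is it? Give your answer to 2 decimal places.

Every step multiplies by the scale ratio.
12.1 × 1.54⁴ = 12.1 × 5.62449 ≈ 68.06

68.06px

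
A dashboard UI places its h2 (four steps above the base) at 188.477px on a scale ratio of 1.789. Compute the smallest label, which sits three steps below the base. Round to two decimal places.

3.21px

Moving from step +4 to step -3 is 7 steps down, so divide by r⁷.
188.477 ÷ 1.789⁷ = 188.477 ÷ 58.65059 ≈ 3.214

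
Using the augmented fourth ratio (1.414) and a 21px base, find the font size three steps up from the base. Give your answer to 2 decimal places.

59.37px

A modular type scale is a geometric sequence: sizeₙ = base × rⁿ.
21.0 × 1.414³ = 21.0 × 2.82715 ≈ 59.37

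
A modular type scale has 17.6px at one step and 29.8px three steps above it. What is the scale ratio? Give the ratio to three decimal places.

The ratio satisfies 17.6 × r³ = 29.8, so r = (29.8 / 17.6)^(1/3).
r = 1.6932^(1/3) ≈ 1.1919

1.192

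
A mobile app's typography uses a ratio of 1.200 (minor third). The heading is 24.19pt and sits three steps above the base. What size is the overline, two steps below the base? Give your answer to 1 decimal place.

24.19 ÷ 1.200⁵ = 24.19 ÷ 2.48832 ≈ 9.721

9.7pt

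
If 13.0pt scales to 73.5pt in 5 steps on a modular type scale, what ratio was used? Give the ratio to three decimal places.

r⁵ = 73.5 / 13.0, so r = (73.5/13.0)^(1/5).
r = 5.6538^(1/5) ≈ 1.4141

1.414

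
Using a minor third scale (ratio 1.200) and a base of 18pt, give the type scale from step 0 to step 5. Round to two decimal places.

Step 0: 18pt
Step 1: 18.0 × 1.200 = 21.60
Step 2: 18.0 × 1.200² = 25.92
Step 3: 18.0 × 1.200³ = 31.10
Step 4: 18.0 × 1.200⁴ = 37.32
Step 5: 18.0 × 1.200⁵ = 44.79

18.00pt, 21.60pt, 25.92pt, 31.10pt, 37.32pt, 44.79pt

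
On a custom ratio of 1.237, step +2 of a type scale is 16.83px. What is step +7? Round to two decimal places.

48.75px

Moving from step +2 to step +7 is 5 steps up, so multiply by r⁵.
16.83 × 1.237⁵ = 16.83 × 2.89633 ≈ 48.745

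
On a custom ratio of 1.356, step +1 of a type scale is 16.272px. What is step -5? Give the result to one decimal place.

2.6px

16.272 ÷ 1.356⁶ = 16.272 ÷ 6.21667 ≈ 2.617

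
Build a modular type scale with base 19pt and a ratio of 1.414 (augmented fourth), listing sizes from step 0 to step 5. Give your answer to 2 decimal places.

Step 0: 19pt
Step 1: 19.0 × 1.414 = 26.87
Step 2: 19.0 × 1.414² = 37.99
Step 3: 19.0 × 1.414³ = 53.72
Step 4: 19.0 × 1.414⁴ = 75.95
Step 5: 19.0 × 1.414⁵ = 107.40

19.00pt, 26.87pt, 37.99pt, 53.72pt, 75.95pt, 107.40pt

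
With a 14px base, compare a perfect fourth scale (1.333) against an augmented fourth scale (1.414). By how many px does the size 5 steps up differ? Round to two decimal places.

20.21px

Perfect fourth: 14.0 × 1.333⁵ = 58.9222px
Augmented fourth: 14.0 × 1.414⁵ = 79.1362px
Difference: 79.1362 − 58.9222 = 20.2140px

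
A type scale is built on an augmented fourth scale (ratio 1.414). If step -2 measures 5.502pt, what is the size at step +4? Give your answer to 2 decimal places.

43.98pt

5.502 × 1.414⁶ = 5.502 × 7.99275 ≈ 43.976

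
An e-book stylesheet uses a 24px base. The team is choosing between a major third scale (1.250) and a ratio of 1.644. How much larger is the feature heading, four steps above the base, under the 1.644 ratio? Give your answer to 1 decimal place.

116.7px

Major third: 24.0 × 1.250⁴ = 58.594px
At 1.644: 24.0 × 1.644⁴ = 175.315px
Difference: 175.315 − 58.594 = 116.721px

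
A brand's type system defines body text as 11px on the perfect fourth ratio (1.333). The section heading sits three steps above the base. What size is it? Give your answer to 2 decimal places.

11.0 × 1.333³ = 11.0 × 2.36859 ≈ 26.05

26.05px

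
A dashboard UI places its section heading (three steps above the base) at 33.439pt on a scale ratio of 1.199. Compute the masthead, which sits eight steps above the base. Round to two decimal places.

82.86pt

Moving from step +3 to step +8 is 5 steps up, so multiply by r⁵.
33.439 × 1.199⁵ = 33.439 × 2.47797 ≈ 82.861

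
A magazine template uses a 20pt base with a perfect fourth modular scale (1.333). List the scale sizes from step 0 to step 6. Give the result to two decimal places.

Step 0: 20pt
Step 1: 20.0 × 1.333 = 26.66
Step 2: 20.0 × 1.333² = 35.54
Step 3: 20.0 × 1.333³ = 47.37
Step 4: 20.0 × 1.333⁴ = 63.15
Step 5: 20.0 × 1.333⁵ = 84.17
Step 6: 20.0 × 1.333⁶ = 112.20

20.00pt, 26.66pt, 35.54pt, 47.37pt, 63.15pt, 84.17pt, 112.20pt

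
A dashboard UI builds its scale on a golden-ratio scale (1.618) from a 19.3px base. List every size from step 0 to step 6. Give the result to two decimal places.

19.30px, 31.23px, 50.53px, 81.75px, 132.27px, 214.02px, 346.28px

Step 0: 19.3px
Step 1: 19.3 × 1.618 = 31.23
Step 2: 19.3 × 1.618² = 50.53
Step 3: 19.3 × 1.618³ = 81.75
Step 4: 19.3 × 1.618⁴ = 132.27
Step 5: 19.3 × 1.618⁵ = 214.02
Step 6: 19.3 × 1.618⁶ = 346.28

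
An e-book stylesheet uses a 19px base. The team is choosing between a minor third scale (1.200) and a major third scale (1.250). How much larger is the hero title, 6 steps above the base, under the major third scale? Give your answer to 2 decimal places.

Minor third: 19.0 × 1.200⁶ = 56.7337px
Major third: 19.0 × 1.250⁶ = 72.4792px
Difference: 72.4792 − 56.7337 = 15.7455px

15.75px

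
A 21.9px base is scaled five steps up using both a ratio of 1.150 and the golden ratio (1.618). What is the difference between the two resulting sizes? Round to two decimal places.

At 1.150: 21.9 × 1.150⁵ = 44.0487px
Golden ratio: 21.9 × 1.618⁵ = 242.8492px
Difference: 242.8492 − 44.0487 = 198.8005px

198.80px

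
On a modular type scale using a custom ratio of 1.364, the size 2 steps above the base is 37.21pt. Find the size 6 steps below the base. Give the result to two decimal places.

Moving from step +2 to step -6 is 8 steps down, so divide by r⁸.
37.21 ÷ 1.364⁸ = 37.21 ÷ 11.98160 ≈ 3.106

3.11pt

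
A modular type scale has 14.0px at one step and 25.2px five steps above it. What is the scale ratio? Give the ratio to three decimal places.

1.125

The ratio satisfies 14.0 × r⁵ = 25.2, so r = (25.2 / 14.0)^(1/5).
r = 1.8000^(1/5) ≈ 1.1247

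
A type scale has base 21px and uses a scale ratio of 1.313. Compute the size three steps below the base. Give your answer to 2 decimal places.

A modular type scale is a geometric sequence: sizeₙ = base × rⁿ.
21.0 ÷ 1.313³ = 21.0 ÷ 2.26357 ≈ 9.28

9.28px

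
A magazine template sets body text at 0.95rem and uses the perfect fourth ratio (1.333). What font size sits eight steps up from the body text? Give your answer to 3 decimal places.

0.95 × 1.333⁸ = 0.95 × 9.96876 ≈ 9.470

9.470rem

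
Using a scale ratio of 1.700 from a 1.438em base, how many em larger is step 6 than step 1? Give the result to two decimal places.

32.27em

Step 1: 1.438 × 1.700 = 2.4446em
Step 6: 1.438 × 1.700⁶ = 34.7098em
Difference: 34.7098 − 2.4446 = 32.2652em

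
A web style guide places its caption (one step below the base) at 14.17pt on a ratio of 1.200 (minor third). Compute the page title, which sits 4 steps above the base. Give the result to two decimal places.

The gap is 4 − (-1) = 5 steps, so the factor is 1.200^5.
14.17 × 1.200⁵ = 14.17 × 2.48832 ≈ 35.259

35.26pt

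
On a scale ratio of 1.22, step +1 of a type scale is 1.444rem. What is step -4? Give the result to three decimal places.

0.534rem

1.444 ÷ 1.22⁵ = 1.444 ÷ 2.70271 ≈ 0.534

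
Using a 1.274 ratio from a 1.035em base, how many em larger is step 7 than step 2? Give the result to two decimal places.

3.96em

Step 2: 1.035 × 1.274² = 1.6799em
Step 7: 1.035 × 1.274⁷ = 5.6380em
Difference: 5.6380 − 1.6799 = 3.9581em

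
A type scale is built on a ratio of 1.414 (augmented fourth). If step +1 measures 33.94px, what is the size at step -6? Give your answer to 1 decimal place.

Moving from step +1 to step -6 is 7 steps down, so divide by r⁷.
33.94 ÷ 1.414⁷ = 33.94 ÷ 11.30175 ≈ 3.003

3.0px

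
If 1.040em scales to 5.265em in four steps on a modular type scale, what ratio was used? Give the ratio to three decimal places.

The ratio satisfies 1.040 × r⁴ = 5.265, so r = (5.265 / 1.040)^(1/4).
r = 5.0625^(1/4) ≈ 1.5000

1.500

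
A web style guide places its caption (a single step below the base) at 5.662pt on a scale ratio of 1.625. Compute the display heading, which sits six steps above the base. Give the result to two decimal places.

5.662 × 1.625⁷ = 5.662 × 29.92082 ≈ 169.412

169.41pt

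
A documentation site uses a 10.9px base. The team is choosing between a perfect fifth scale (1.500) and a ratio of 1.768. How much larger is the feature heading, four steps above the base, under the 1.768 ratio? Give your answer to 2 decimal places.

51.32px

Perfect fifth: 10.9 × 1.500⁴ = 55.1812px
At 1.768: 10.9 × 1.768⁴ = 106.5015px
Difference: 106.5015 − 55.1812 = 51.3203px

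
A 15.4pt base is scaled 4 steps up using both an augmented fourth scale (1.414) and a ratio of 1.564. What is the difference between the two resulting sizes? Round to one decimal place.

Augmented fourth: 15.4 × 1.414⁴ = 61.563pt
At 1.564: 15.4 × 1.564⁴ = 92.144pt
Difference: 92.144 − 61.563 = 30.581pt

30.6pt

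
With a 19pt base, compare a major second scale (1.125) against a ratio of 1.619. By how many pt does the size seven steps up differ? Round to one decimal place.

510.6pt

Major second: 19.0 × 1.125⁷ = 43.333pt
At 1.619: 19.0 × 1.619⁷ = 553.964pt
Difference: 553.964 − 43.333 = 510.631pt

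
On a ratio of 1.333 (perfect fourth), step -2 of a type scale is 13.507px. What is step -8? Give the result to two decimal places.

2.41px

The gap is -8 − (-2) = -6 steps, so the factor is 1.333^-6.
13.507 ÷ 1.333⁶ = 13.507 ÷ 5.61023 ≈ 2.408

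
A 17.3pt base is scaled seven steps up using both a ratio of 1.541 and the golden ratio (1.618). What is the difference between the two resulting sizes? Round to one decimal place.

At 1.541: 17.3 × 1.541⁷ = 356.997pt
Golden ratio: 17.3 × 1.618⁷ = 502.222pt
Difference: 502.222 − 356.997 = 145.225pt

145.2pt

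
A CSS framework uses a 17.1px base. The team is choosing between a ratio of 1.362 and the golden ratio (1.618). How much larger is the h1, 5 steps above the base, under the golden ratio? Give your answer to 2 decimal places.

At 1.362: 17.1 × 1.362⁵ = 80.1460px
Golden ratio: 17.1 × 1.618⁵ = 189.6220px
Difference: 189.6220 − 80.1460 = 109.4760px

109.48px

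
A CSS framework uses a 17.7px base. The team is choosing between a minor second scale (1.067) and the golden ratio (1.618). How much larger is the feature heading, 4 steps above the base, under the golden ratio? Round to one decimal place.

98.4px

Minor second: 17.7 × 1.067⁴ = 22.942px
Golden ratio: 17.7 × 1.618⁴ = 121.307px
Difference: 121.307 − 22.942 = 98.365px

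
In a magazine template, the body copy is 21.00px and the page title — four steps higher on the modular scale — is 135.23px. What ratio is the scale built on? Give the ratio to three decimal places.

The ratio satisfies 21.00 × r⁴ = 135.23, so r = (135.23 / 21.00)^(1/4).
r = 6.4395^(1/4) ≈ 1.5930

1.593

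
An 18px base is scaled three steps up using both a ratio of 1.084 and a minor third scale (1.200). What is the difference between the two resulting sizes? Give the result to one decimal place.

8.2px

At 1.084: 18.0 × 1.084³ = 22.928px
Minor third: 18.0 × 1.200³ = 31.104px
Difference: 31.104 − 22.928 = 8.176px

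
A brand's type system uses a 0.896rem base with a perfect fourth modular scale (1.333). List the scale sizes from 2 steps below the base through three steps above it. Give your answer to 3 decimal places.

0.504rem, 0.672rem, 0.896rem, 1.194rem, 1.592rem, 2.122rem

Step -2: 0.896 ÷ 1.333² = 0.504
Step -1: 0.896 ÷ 1.333 = 0.672
Step 0: 0.896rem
Step 1: 0.896 × 1.333 = 1.194
Step 2: 0.896 × 1.333² = 1.592
Step 3: 0.896 × 1.333³ = 2.122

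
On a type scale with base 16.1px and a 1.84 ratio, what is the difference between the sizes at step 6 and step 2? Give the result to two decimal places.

570.28px

Step 2: 16.1 × 1.84² = 54.5082px
Step 6: 16.1 × 1.84⁶ = 624.7882px
Difference: 624.7882 − 54.5082 = 570.2800px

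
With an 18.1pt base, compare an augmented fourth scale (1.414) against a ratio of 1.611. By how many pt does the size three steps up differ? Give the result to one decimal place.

Augmented fourth: 18.1 × 1.414³ = 51.171pt
At 1.611: 18.1 × 1.611³ = 75.677pt
Difference: 75.677 − 51.171 = 24.506pt

24.5pt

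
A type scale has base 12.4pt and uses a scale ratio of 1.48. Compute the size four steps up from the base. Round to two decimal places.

Every step multiplies by the scale ratio.
12.4 × 1.48⁴ = 12.4 × 4.79785 ≈ 59.49

59.49pt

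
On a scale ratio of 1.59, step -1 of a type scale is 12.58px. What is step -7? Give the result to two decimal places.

12.58 ÷ 1.59⁶ = 12.58 ÷ 16.15782 ≈ 0.779

0.78px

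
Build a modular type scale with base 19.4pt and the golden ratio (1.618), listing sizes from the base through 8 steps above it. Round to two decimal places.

19.40pt, 31.39pt, 50.79pt, 82.17pt, 132.96pt, 215.13pt, 348.08pt, 563.19pt, 911.23pt

Step 0: 19.4pt
Step 1: 19.4 × 1.618 = 31.39
Step 2: 19.4 × 1.618² = 50.79
Step 3: 19.4 × 1.618³ = 82.17
Step 4: 19.4 × 1.618⁴ = 132.96
Step 5: 19.4 × 1.618⁵ = 215.13
Step 6: 19.4 × 1.618⁶ = 348.08
Step 7: 19.4 × 1.618⁷ = 563.19
Step 8: 19.4 × 1.618⁸ = 911.23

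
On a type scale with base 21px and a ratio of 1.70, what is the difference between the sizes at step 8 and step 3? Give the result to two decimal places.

1361.74px

Step 3: 21.0 × 1.70³ = 103.1730px
Step 8: 21.0 × 1.70⁸ = 1464.9091px
Difference: 1464.9091 − 103.1730 = 1361.7361px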